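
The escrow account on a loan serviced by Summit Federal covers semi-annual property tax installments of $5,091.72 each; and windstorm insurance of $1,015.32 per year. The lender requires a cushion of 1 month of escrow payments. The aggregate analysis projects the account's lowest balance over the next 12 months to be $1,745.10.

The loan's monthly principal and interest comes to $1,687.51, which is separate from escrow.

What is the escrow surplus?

Property tax — $5,091.72 × 2 = $10,183.44 per year
Windstorm insurance — $1,015.32 per year
Annual escrow total = $10,183.44 + $1,015.32 = $11,198.76
Base monthly escrow = $11,198.76 ÷ 12 = $933.23
Required cushion = 1 × $933.23 = $933.23
Surplus = $1,745.10 − $933.23 = $811.87

$811.87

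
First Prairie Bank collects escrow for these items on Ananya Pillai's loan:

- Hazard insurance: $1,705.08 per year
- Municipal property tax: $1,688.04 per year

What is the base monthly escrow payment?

$282.76

Hazard insurance = $1,705.08 per year
Municipal property tax = $1,688.04 per year
Total per year = $1,705.08 + $1,688.04 = $3,393.12
Base monthly escrow = $3,393.12 ÷ 12 = $282.76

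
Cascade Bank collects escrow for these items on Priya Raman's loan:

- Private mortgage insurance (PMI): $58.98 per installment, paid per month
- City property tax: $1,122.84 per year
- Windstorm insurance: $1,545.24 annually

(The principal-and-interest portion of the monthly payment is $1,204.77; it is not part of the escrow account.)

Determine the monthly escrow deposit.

$281.32

Private mortgage insurance (PMI): $58.98 × 12 = $707.76/yr
City property tax: $1,122.84/yr
Windstorm insurance: $1,545.24/yr
Total per year = $3,375.84
Monthly = $3,375.84 ÷ 12 = $281.32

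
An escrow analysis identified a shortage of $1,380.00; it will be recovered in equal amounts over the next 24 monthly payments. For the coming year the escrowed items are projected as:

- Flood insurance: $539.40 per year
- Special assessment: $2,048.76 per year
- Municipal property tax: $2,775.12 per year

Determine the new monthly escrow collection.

Flood insurance — $539.40/yr
Special assessment — $2,048.76/yr
Municipal property tax — $2,775.12/yr
Yearly total = $5,363.28
Monthly = $5,363.28 / 12 = $446.94
Monthly shortage recovery: $1,380.00 ÷ 24 = $57.50
Adjusted monthly = $446.94 + $57.50 = $504.44

$504.44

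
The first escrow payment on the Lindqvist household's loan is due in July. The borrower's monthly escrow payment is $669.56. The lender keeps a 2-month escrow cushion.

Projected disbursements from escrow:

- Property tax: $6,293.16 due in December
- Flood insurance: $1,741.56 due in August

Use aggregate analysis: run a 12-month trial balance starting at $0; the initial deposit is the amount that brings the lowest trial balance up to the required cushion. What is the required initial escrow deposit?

$5,356.48

Cushion = 2 × $669.56 = $1,339.12
Trial balance (start $0, +$669.56 each month, − disbursements):
  Jul: +$669.56 → $669.56
  Aug: +$669.56 − $1,741.56 → -$402.44
  Sep: +$669.56 → $267.12
  Oct: +$669.56 → $936.68
  Nov: +$669.56 → $1,606.24
  Dec: +$669.56 − $6,293.16 → -$4,017.36
  Jan: +$669.56 → -$3,347.80
  Feb: +$669.56 → -$2,678.24
  Mar: +$669.56 → -$2,008.68
  Apr: +$669.56 → -$1,339.12
  May: +$669.56 → -$669.56
  Jun: +$669.56 → $0.00
Lowest trial balance = -$4,017.36 (Dec)
Initial deposit = cushion − low point = $1,339.12 − (-$4,017.36) = $5,356.48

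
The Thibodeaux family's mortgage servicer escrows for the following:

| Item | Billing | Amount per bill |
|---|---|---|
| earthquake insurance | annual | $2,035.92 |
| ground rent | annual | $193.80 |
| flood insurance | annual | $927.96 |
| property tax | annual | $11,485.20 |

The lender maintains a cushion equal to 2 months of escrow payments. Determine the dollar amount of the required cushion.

$2,440.48

Earthquake insurance = $2,035.92
Ground rent = $193.80
Flood insurance = $927.96
Property tax = $11,485.20
Yearly total = $2,035.92 + $193.80 + $927.96 + $11,485.20 = $14,642.88
Per month = $14,642.88 ÷ 12 = $1,220.24
Required cushion = 2 × $1,220.24 = $2,440.48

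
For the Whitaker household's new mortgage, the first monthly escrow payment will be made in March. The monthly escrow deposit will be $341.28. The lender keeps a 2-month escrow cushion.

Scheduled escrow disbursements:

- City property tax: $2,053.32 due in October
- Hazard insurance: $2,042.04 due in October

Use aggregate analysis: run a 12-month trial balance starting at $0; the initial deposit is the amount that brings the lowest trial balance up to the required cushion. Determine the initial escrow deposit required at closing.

$2,047.68

Cushion = 2 × $341.28 = $682.56
Trial balance (start $0, +$341.28 each month, − disbursements):
  Mar: +$341.28 → $341.28
  Apr: +$341.28 → $682.56
  May: +$341.28 → $1,023.84
  Jun: +$341.28 → $1,365.12
  Jul: +$341.28 → $1,706.40
  Aug: +$341.28 → $2,047.68
  Sep: +$341.28 → $2,388.96
  Oct: +$341.28 − $4,095.36 → -$1,365.12
  Nov: +$341.28 → -$1,023.84
  Dec: +$341.28 → -$682.56
  Jan: +$341.28 → -$341.28
  Feb: +$341.28 → $0.00
Lowest trial balance = -$1,365.12 (Oct)
Initial deposit = cushion − low point = $682.56 − (-$1,365.12) = $2,047.68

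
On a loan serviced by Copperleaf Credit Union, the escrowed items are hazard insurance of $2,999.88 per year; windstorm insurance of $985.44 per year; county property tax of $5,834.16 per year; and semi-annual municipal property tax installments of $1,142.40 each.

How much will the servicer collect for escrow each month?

$1,008.69

Hazard insurance: $2,999.88 annually
Windstorm insurance: $985.44 annually
County property tax: $5,834.16 annually
Municipal property tax: $1,142.40 × 2 = $2,284.80 annually
Combined annual = $2,999.88 + $985.44 + $5,834.16 + $2,284.80 = $12,104.28
Monthly escrow = $12,104.28 / 12 = $1,008.69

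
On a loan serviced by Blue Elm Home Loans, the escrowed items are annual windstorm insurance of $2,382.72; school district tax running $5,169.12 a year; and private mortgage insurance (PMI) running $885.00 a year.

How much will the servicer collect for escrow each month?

$703.07

Windstorm insurance: $2,382.72/yr
School district tax: $5,169.12/yr
Private mortgage insurance (PMI): $885.00/yr
Combined annual = $2,382.72 + $5,169.12 + $885.00 = $8,436.84
Per month = $8,436.84 ÷ 12 = $703.07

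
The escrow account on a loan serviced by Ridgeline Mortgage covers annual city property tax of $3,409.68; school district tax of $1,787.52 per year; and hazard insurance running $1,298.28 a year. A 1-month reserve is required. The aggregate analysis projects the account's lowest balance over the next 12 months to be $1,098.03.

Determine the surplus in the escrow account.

$556.74

City property tax = $3,409.68 per year
School district tax = $1,787.52 per year
Hazard insurance = $1,298.28 per year
Total annual escrow = $3,409.68 + $1,787.52 + $1,298.28 = $6,495.48
Monthly = $6,495.48 ÷ 12 = $541.29
Required reserve = 1 × $541.29 = $541.29
Surplus = $1,098.03 − $541.29 = $556.74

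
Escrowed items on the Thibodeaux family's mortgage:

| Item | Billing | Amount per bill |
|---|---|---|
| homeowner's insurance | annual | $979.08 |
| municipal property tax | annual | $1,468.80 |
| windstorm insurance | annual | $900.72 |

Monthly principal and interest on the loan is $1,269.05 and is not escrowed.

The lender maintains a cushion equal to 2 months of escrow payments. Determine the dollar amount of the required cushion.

Homeowner's insurance: $979.08 annually
Municipal property tax: $1,468.80 annually
Windstorm insurance: $900.72 annually
Combined annual = $979.08 + $1,468.80 + $900.72 = $3,348.60
Base monthly escrow = $3,348.60 / 12 = $279.05
Reserve = 2 × $279.05 = $558.10

$558.10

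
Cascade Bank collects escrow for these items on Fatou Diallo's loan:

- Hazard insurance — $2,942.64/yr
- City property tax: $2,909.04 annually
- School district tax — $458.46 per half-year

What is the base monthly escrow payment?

$564.05

Hazard insurance = $2,942.64 per year
City property tax = $2,909.04 per year
School district tax = $458.46 × 2 = $916.92 per year
Combined annual = $6,768.60
Monthly = $6,768.60 / 12 = $564.05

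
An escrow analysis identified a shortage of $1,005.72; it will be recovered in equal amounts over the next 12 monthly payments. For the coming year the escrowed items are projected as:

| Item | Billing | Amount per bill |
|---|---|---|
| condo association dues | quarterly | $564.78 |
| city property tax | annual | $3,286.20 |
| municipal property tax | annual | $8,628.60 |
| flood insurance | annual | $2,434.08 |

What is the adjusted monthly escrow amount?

$1,467.81

Condo association dues: $564.78 × 4 = $2,259.12 per year
City property tax: $3,286.20 per year
Municipal property tax: $8,628.60 per year
Flood insurance: $2,434.08 per year
Total annual escrow = $2,259.12 + $3,286.20 + $8,628.60 + $2,434.08 = $16,608.00
Monthly = $16,608.00 ÷ 12 = $1,384.00
Shortage spread = $1,005.72 / 12 = $83.81/mo
Adjusted monthly = $1,384.00 + $83.81 = $1,467.81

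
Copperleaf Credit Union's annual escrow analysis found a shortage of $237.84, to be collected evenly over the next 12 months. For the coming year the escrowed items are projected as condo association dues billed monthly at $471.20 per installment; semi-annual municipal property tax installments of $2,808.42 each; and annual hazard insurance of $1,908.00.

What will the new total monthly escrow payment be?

$1,118.09

Condo association dues = $471.20 × 12 = $5,654.40 annually
Municipal property tax = $2,808.42 × 2 = $5,616.84 annually
Hazard insurance = $1,908.00 annually
Total annual escrow = $13,179.24
Monthly escrow = $13,179.24 / 12 = $1,098.27
Shortage per month = $237.84 ÷ 12 = $19.82
Adjusted monthly = $1,098.27 + $19.82 = $1,118.09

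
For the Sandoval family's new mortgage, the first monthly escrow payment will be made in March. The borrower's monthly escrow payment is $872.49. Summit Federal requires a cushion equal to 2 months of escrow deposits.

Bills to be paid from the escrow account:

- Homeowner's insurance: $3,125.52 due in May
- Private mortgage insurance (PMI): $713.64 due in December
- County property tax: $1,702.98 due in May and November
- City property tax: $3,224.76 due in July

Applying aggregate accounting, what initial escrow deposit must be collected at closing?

Cushion = 2 × $872.49 = $1,744.98
Trial balance (start $0, +$872.49 each month, − disbursements):
  Mar: +$872.49 → $872.49
  Apr: +$872.49 → $1,744.98
  May: +$872.49 − $4,828.50 → -$2,211.03
  Jun: +$872.49 → -$1,338.54
  Jul: +$872.49 − $3,224.76 → -$3,690.81
  Aug: +$872.49 → -$2,818.32
  Sep: +$872.49 → -$1,945.83
  Oct: +$872.49 → -$1,073.34
  Nov: +$872.49 − $1,702.98 → -$1,903.83
  Dec: +$872.49 − $713.64 → -$1,744.98
  Jan: +$872.49 → -$872.49
  Feb: +$872.49 → $0.00
Lowest trial balance = -$3,690.81 (Jul)
Initial deposit = cushion − low point = $1,744.98 − (-$3,690.81) = $5,435.79

$5,435.79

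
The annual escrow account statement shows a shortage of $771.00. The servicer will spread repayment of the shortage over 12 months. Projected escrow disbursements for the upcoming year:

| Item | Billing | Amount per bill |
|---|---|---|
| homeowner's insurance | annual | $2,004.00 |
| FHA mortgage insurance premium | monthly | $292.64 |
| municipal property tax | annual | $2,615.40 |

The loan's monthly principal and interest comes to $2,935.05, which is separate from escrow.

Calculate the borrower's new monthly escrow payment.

$741.84

Homeowner's insurance — $2,004.00
FHA mortgage insurance premium — $292.64 × 12 = $3,511.68
Municipal property tax — $2,615.40
Annual escrow total = $2,004.00 + $3,511.68 + $2,615.40 = $8,131.08
Monthly escrow = $8,131.08 ÷ 12 = $677.59
Monthly shortage recovery: $771.00 ÷ 12 = $64.25
Adjusted monthly = $677.59 + $64.25 = $741.84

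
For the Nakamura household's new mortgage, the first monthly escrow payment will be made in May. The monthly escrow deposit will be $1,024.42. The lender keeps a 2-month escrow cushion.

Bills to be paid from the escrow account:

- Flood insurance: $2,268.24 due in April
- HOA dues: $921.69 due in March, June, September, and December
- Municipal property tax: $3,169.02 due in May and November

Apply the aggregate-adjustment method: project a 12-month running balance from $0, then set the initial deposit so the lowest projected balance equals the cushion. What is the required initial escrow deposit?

Cushion = 2 × $1,024.42 = $2,048.84
Trial balance (start $0, +$1,024.42 each month, − disbursements):
  May: +$1,024.42 − $3,169.02 → -$2,144.60
  Jun: +$1,024.42 − $921.69 → -$2,041.87
  Jul: +$1,024.42 → -$1,017.45
  Aug: +$1,024.42 → $6.97
  Sep: +$1,024.42 − $921.69 → $109.70
  Oct: +$1,024.42 → $1,134.12
  Nov: +$1,024.42 − $3,169.02 → -$1,010.48
  Dec: +$1,024.42 − $921.69 → -$907.75
  Jan: +$1,024.42 → $116.67
  Feb: +$1,024.42 → $1,141.09
  Mar: +$1,024.42 − $921.69 → $1,243.82
  Apr: +$1,024.42 − $2,268.24 → $0.00
Lowest trial balance = -$2,144.60 (May)
Initial deposit = cushion − low point = $2,048.84 − (-$2,144.60) = $4,193.44

$4,193.44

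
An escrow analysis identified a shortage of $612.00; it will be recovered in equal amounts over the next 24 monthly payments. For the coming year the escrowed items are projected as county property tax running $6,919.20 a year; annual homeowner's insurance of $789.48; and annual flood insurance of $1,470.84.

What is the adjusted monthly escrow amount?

$790.46

County property tax: $6,919.20 annually
Homeowner's insurance: $789.48 annually
Flood insurance: $1,470.84 annually
Total annual escrow = $6,919.20 + $789.48 + $1,470.84 = $9,179.52
Monthly escrow = $9,179.52 ÷ 12 = $764.96
Monthly shortage recovery: $612.00 / 24 = $25.50
Adjusted monthly = $764.96 + $25.50 = $790.46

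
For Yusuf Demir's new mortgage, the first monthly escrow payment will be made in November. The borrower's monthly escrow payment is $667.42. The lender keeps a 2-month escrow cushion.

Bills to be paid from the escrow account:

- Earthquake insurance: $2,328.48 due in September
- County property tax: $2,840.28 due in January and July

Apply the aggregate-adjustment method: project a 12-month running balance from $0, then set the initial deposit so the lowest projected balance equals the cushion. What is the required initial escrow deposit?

Cushion = 2 × $667.42 = $1,334.84
Trial balance (start $0, +$667.42 each month, − disbursements):
  Nov: +$667.42 → $667.42
  Dec: +$667.42 → $1,334.84
  Jan: +$667.42 − $2,840.28 → -$838.02
  Feb: +$667.42 → -$170.60
  Mar: +$667.42 → $496.82
  Apr: +$667.42 → $1,164.24
  May: +$667.42 → $1,831.66
  Jun: +$667.42 → $2,499.08
  Jul: +$667.42 − $2,840.28 → $326.22
  Aug: +$667.42 → $993.64
  Sep: +$667.42 − $2,328.48 → -$667.42
  Oct: +$667.42 → $0.00
Lowest trial balance = -$838.02 (Jan)
Initial deposit = cushion − low point = $1,334.84 − (-$838.02) = $2,172.86

$2,172.86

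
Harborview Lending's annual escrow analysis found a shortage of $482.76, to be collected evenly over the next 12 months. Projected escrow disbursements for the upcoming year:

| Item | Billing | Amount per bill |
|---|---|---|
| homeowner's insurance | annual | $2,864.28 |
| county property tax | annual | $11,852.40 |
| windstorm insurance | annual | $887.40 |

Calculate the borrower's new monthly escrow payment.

$1,340.57

Homeowner's insurance — $2,864.28/yr
County property tax — $11,852.40/yr
Windstorm insurance — $887.40/yr
Yearly total = $15,604.08
Base monthly escrow = $15,604.08 ÷ 12 = $1,300.34
Shortage spread = $482.76 / 12 = $40.23/mo
Adjusted monthly = $1,300.34 + $40.23 = $1,340.57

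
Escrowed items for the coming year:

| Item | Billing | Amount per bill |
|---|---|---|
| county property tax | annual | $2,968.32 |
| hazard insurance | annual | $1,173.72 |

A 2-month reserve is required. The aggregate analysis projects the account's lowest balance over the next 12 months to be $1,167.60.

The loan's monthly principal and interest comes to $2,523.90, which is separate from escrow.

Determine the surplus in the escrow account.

County property tax — $2,968.32/yr
Hazard insurance — $1,173.72/yr
Yearly total = $2,968.32 + $1,173.72 = $4,142.04
Per month = $4,142.04 / 12 = $345.17
Required cushion = 2 × $345.17 = $690.34
Excess over cushion: $1,167.60 − $690.34 = $477.26

$477.26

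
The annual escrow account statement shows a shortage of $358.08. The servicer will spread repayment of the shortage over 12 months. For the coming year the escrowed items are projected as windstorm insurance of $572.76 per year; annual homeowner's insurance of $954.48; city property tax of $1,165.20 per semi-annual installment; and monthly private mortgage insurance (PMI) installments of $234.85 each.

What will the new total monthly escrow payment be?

$586.16

Windstorm insurance = $572.76
Homeowner's insurance = $954.48
City property tax = $1,165.20 × 2 = $2,330.40
Private mortgage insurance (PMI) = $234.85 × 12 = $2,818.20
Total per year = $6,675.84
Per month = $6,675.84 / 12 = $556.32
Shortage spread = $358.08 ÷ 12 = $29.84/mo
New monthly escrow = $556.32 + $29.84 = $586.16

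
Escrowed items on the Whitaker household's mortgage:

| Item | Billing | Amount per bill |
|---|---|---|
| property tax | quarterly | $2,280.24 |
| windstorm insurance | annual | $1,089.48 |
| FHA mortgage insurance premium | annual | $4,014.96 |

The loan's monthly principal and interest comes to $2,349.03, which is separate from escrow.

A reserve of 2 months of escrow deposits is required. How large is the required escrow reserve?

$2,370.90

Property tax — $2,280.24 × 4 = $9,120.96
Windstorm insurance — $1,089.48
FHA mortgage insurance premium — $4,014.96
Total per year = $9,120.96 + $1,089.48 + $4,014.96 = $14,225.40
Monthly = $14,225.40 / 12 = $1,185.45
Reserve = 2 × $1,185.45 = $2,370.90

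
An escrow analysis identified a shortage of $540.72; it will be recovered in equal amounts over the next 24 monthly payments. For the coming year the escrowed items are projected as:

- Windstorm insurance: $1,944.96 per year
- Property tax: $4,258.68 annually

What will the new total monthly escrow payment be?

$539.50

Windstorm insurance: $1,944.96
Property tax: $4,258.68
Yearly total = $6,203.64
Monthly = $6,203.64 / 12 = $516.97
Shortage per month = $540.72 ÷ 24 = $22.53
Adjusted monthly = $516.97 + $22.53 = $539.50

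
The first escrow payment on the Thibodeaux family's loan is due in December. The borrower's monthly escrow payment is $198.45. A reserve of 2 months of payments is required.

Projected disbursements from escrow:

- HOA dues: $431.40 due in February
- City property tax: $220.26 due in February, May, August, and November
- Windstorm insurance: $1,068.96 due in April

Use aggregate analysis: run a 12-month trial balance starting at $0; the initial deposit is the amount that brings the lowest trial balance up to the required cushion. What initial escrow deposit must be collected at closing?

$1,147.08

Cushion = 2 × $198.45 = $396.90
Trial balance (start $0, +$198.45 each month, − disbursements):
  Dec: +$198.45 → $198.45
  Jan: +$198.45 → $396.90
  Feb: +$198.45 − $651.66 → -$56.31
  Mar: +$198.45 → $142.14
  Apr: +$198.45 − $1,068.96 → -$728.37
  May: +$198.45 − $220.26 → -$750.18
  Jun: +$198.45 → -$551.73
  Jul: +$198.45 → -$353.28
  Aug: +$198.45 − $220.26 → -$375.09
  Sep: +$198.45 → -$176.64
  Oct: +$198.45 → $21.81
  Nov: +$198.45 − $220.26 → $0.00
Lowest trial balance = -$750.18 (May)
Initial deposit = cushion − low point = $396.90 − (-$750.18) = $1,147.08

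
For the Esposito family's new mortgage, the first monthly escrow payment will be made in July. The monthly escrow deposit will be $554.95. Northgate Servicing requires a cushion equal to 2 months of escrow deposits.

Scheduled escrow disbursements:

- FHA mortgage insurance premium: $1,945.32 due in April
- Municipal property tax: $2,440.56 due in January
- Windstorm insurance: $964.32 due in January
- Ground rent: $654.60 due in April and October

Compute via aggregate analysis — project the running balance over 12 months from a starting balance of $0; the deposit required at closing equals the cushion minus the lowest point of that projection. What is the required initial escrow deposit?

Cushion = 2 × $554.95 = $1,109.90
Trial balance (start $0, +$554.95 each month, − disbursements):
  Jul: +$554.95 → $554.95
  Aug: +$554.95 → $1,109.90
  Sep: +$554.95 → $1,664.85
  Oct: +$554.95 − $654.60 → $1,565.20
  Nov: +$554.95 → $2,120.15
  Dec: +$554.95 → $2,675.10
  Jan: +$554.95 − $3,404.88 → -$174.83
  Feb: +$554.95 → $380.12
  Mar: +$554.95 → $935.07
  Apr: +$554.95 − $2,599.92 → -$1,109.90
  May: +$554.95 → -$554.95
  Jun: +$554.95 → $0.00
Lowest trial balance = -$1,109.90 (Apr)
Initial deposit = cushion − low point = $1,109.90 − (-$1,109.90) = $2,219.80

$2,219.80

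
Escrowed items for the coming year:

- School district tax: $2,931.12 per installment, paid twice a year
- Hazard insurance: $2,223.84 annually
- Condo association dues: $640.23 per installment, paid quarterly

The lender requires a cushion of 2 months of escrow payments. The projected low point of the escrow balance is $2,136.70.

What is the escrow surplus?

School district tax: $2,931.12 × 2 = $5,862.24 annually
Hazard insurance: $2,223.84 annually
Condo association dues: $640.23 × 4 = $2,560.92 annually
Total per year = $10,647.00
Monthly = $10,647.00 ÷ 12 = $887.25
Required reserve = 2 × $887.25 = $1,774.50
Excess over cushion: $2,136.70 − $1,774.50 = $362.20

$362.20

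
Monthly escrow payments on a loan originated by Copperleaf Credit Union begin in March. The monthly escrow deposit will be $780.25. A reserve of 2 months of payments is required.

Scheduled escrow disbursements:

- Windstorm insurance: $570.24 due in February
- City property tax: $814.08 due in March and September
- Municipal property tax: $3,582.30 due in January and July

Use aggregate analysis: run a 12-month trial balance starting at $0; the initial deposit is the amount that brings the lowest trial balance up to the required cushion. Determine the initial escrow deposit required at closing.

$2,055.63

Cushion = 2 × $780.25 = $1,560.50
Trial balance (start $0, +$780.25 each month, − disbursements):
  Mar: +$780.25 − $814.08 → -$33.83
  Apr: +$780.25 → $746.42
  May: +$780.25 → $1,526.67
  Jun: +$780.25 → $2,306.92
  Jul: +$780.25 − $3,582.30 → -$495.13
  Aug: +$780.25 → $285.12
  Sep: +$780.25 − $814.08 → $251.29
  Oct: +$780.25 → $1,031.54
  Nov: +$780.25 → $1,811.79
  Dec: +$780.25 → $2,592.04
  Jan: +$780.25 − $3,582.30 → -$210.01
  Feb: +$780.25 − $570.24 → $0.00
Lowest trial balance = -$495.13 (Jul)
Initial deposit = cushion − low point = $1,560.50 − (-$495.13) = $2,055.63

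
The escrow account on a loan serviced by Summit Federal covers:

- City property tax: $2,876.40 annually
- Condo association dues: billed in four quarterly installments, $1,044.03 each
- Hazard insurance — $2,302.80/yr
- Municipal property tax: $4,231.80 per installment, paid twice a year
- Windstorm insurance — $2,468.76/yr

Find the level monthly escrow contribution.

City property tax: $2,876.40
Condo association dues: $1,044.03 × 4 = $4,176.12
Hazard insurance: $2,302.80
Municipal property tax: $4,231.80 × 2 = $8,463.60
Windstorm insurance: $2,468.76
Yearly total = $20,287.68
Base monthly escrow = $20,287.68 ÷ 12 = $1,690.64

$1,690.64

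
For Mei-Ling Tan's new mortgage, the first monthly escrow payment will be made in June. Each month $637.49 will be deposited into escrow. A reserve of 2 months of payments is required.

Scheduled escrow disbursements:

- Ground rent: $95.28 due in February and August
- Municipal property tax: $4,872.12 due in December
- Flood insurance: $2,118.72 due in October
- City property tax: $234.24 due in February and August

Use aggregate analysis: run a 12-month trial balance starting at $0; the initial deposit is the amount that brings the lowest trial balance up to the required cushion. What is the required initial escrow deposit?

Cushion = 2 × $637.49 = $1,274.98
Trial balance (start $0, +$637.49 each month, − disbursements):
  Jun: +$637.49 → $637.49
  Jul: +$637.49 → $1,274.98
  Aug: +$637.49 − $329.52 → $1,582.95
  Sep: +$637.49 → $2,220.44
  Oct: +$637.49 − $2,118.72 → $739.21
  Nov: +$637.49 → $1,376.70
  Dec: +$637.49 − $4,872.12 → -$2,857.93
  Jan: +$637.49 → -$2,220.44
  Feb: +$637.49 − $329.52 → -$1,912.47
  Mar: +$637.49 → -$1,274.98
  Apr: +$637.49 → -$637.49
  May: +$637.49 → $0.00
Lowest trial balance = -$2,857.93 (Dec)
Initial deposit = cushion − low point = $1,274.98 − (-$2,857.93) = $4,132.91

$4,132.91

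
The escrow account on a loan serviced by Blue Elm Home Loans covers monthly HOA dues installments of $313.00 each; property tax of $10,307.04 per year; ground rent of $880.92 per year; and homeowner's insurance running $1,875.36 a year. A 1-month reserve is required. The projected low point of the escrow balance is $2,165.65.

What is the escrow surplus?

HOA dues: $313.00 × 12 = $3,756.00 annually
Property tax: $10,307.04 annually
Ground rent: $880.92 annually
Homeowner's insurance: $1,875.36 annually
Combined annual = $3,756.00 + $10,307.04 + $880.92 + $1,875.36 = $16,819.32
Base monthly escrow = $16,819.32 / 12 = $1,401.61
Required reserve = 1 × $1,401.61 = $1,401.61
Excess over cushion: $2,165.65 − $1,401.61 = $764.04

$764.04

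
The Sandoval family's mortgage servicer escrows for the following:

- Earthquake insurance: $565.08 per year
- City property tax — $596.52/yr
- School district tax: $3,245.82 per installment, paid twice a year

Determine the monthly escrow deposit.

Earthquake insurance: $565.08 annually
City property tax: $596.52 annually
School district tax: $3,245.82 × 2 = $6,491.64 annually
Combined annual = $565.08 + $596.52 + $6,491.64 = $7,653.24
Per month = $7,653.24 / 12 = $637.77

$637.77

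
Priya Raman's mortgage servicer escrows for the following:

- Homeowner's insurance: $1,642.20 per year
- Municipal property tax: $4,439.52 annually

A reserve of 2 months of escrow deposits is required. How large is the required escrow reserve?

Homeowner's insurance = $1,642.20 per year
Municipal property tax = $4,439.52 per year
Combined annual = $1,642.20 + $4,439.52 = $6,081.72
Monthly = $6,081.72 ÷ 12 = $506.81
Required cushion = 2 × $506.81 = $1,013.62

$1,013.62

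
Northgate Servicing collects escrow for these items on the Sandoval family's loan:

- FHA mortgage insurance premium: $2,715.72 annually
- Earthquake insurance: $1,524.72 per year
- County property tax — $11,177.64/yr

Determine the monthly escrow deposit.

$1,284.84

FHA mortgage insurance premium = $2,715.72/yr
Earthquake insurance = $1,524.72/yr
County property tax = $11,177.64/yr
Combined annual = $2,715.72 + $1,524.72 + $11,177.64 = $15,418.08
Monthly escrow = $15,418.08 ÷ 12 = $1,284.84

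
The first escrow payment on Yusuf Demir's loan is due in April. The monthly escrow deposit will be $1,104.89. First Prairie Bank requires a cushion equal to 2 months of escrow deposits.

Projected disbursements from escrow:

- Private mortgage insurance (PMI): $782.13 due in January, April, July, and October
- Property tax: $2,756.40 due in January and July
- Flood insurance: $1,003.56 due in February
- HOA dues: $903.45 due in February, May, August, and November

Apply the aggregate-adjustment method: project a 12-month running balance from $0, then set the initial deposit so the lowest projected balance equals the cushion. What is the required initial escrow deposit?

Cushion = 2 × $1,104.89 = $2,209.78
Trial balance (start $0, +$1,104.89 each month, − disbursements):
  Apr: +$1,104.89 − $782.13 → $322.76
  May: +$1,104.89 − $903.45 → $524.20
  Jun: +$1,104.89 → $1,629.09
  Jul: +$1,104.89 − $3,538.53 → -$804.55
  Aug: +$1,104.89 − $903.45 → -$603.11
  Sep: +$1,104.89 → $501.78
  Oct: +$1,104.89 − $782.13 → $824.54
  Nov: +$1,104.89 − $903.45 → $1,025.98
  Dec: +$1,104.89 → $2,130.87
  Jan: +$1,104.89 − $3,538.53 → -$302.77
  Feb: +$1,104.89 − $1,907.01 → -$1,104.89
  Mar: +$1,104.89 → $0.00
Lowest trial balance = -$1,104.89 (Feb)
Initial deposit = cushion − low point = $2,209.78 − (-$1,104.89) = $3,314.67

$3,314.67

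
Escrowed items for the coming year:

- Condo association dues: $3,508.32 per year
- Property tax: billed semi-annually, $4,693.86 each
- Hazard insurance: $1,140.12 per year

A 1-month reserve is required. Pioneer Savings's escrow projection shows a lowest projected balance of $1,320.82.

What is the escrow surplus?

$151.14

Condo association dues = $3,508.32
Property tax = $4,693.86 × 2 = $9,387.72
Hazard insurance = $1,140.12
Total annual escrow = $3,508.32 + $9,387.72 + $1,140.12 = $14,036.16
Monthly escrow = $14,036.16 / 12 = $1,169.68
Cushion = 1 × $1,169.68 = $1,169.68
Excess over cushion: $1,320.82 − $1,169.68 = $151.14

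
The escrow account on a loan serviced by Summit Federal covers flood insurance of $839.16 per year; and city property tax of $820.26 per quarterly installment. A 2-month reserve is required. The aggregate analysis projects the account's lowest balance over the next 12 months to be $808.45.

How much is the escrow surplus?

Flood insurance: $839.16 per year
City property tax: $820.26 × 4 = $3,281.04 per year
Annual escrow total = $4,120.20
Monthly = $4,120.20 ÷ 12 = $343.35
Required cushion = 2 × $343.35 = $686.70
Excess over cushion: $808.45 − $686.70 = $121.75

$121.75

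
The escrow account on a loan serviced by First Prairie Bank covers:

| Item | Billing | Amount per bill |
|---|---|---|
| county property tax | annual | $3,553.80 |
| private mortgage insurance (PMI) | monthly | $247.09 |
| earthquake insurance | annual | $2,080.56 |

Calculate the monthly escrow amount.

$716.62

County property tax: $3,553.80 annually
Private mortgage insurance (PMI): $247.09 × 12 = $2,965.08 annually
Earthquake insurance: $2,080.56 annually
Yearly total = $3,553.80 + $2,965.08 + $2,080.56 = $8,599.44
Monthly escrow = $8,599.44 ÷ 12 = $716.62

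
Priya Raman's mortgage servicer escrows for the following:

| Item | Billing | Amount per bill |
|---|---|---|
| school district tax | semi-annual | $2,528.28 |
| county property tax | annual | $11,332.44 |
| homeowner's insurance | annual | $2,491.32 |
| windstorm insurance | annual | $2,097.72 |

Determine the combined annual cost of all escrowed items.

$20,978.04

School district tax — $2,528.28 × 2 = $5,056.56 annually
County property tax — $11,332.44 annually
Homeowner's insurance — $2,491.32 annually
Windstorm insurance — $2,097.72 annually
Annual escrow total = $20,978.04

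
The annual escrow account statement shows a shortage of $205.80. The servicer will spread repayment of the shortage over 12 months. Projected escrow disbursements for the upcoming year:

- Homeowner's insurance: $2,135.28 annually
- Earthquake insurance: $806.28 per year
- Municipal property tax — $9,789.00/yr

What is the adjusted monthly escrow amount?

Homeowner's insurance: $2,135.28 per year
Earthquake insurance: $806.28 per year
Municipal property tax: $9,789.00 per year
Total annual escrow = $2,135.28 + $806.28 + $9,789.00 = $12,730.56
Per month = $12,730.56 / 12 = $1,060.88
Monthly shortage recovery: $205.80 / 12 = $17.15
Adjusted monthly = $1,060.88 + $17.15 = $1,078.03

$1,078.03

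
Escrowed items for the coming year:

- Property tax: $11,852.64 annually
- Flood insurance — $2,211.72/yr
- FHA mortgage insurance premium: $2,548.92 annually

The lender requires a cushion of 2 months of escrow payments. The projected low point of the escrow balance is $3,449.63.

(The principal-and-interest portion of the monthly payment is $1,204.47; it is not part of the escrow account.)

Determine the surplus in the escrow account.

$680.75

Property tax = $11,852.64 per year
Flood insurance = $2,211.72 per year
FHA mortgage insurance premium = $2,548.92 per year
Total annual escrow = $11,852.64 + $2,211.72 + $2,548.92 = $16,613.28
Per month = $16,613.28 ÷ 12 = $1,384.44
Required reserve = 2 × $1,384.44 = $2,768.88
Excess over cushion: $3,449.63 − $2,768.88 = $680.75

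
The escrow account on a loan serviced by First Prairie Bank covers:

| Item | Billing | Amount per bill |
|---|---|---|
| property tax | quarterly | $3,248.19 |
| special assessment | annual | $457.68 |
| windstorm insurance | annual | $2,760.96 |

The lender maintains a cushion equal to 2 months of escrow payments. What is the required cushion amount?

Property tax: $3,248.19 × 4 = $12,992.76
Special assessment: $457.68
Windstorm insurance: $2,760.96
Annual escrow total = $12,992.76 + $457.68 + $2,760.96 = $16,211.40
Monthly = $16,211.40 / 12 = $1,350.95
Cushion = 2 × $1,350.95 = $2,701.90

$2,701.90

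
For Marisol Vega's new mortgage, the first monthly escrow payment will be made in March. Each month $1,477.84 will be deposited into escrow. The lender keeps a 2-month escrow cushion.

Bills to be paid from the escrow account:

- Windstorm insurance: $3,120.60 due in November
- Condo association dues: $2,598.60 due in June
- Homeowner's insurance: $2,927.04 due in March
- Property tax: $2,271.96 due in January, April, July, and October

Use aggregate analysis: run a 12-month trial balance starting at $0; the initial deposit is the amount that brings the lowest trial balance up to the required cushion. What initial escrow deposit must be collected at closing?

$5,636.04

Cushion = 2 × $1,477.84 = $2,955.68
Trial balance (start $0, +$1,477.84 each month, − disbursements):
  Mar: +$1,477.84 − $2,927.04 → -$1,449.20
  Apr: +$1,477.84 − $2,271.96 → -$2,243.32
  May: +$1,477.84 → -$765.48
  Jun: +$1,477.84 − $2,598.60 → -$1,886.24
  Jul: +$1,477.84 − $2,271.96 → -$2,680.36
  Aug: +$1,477.84 → -$1,202.52
  Sep: +$1,477.84 → $275.32
  Oct: +$1,477.84 − $2,271.96 → -$518.80
  Nov: +$1,477.84 − $3,120.60 → -$2,161.56
  Dec: +$1,477.84 → -$683.72
  Jan: +$1,477.84 − $2,271.96 → -$1,477.84
  Feb: +$1,477.84 → $0.00
Lowest trial balance = -$2,680.36 (Jul)
Initial deposit = cushion − low point = $2,955.68 − (-$2,680.36) = $5,636.04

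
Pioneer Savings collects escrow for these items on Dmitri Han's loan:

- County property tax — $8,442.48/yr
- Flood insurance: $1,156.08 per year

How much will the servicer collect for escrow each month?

$799.88

County property tax = $8,442.48 per year
Flood insurance = $1,156.08 per year
Yearly total = $8,442.48 + $1,156.08 = $9,598.56
Base monthly escrow = $9,598.56 ÷ 12 = $799.88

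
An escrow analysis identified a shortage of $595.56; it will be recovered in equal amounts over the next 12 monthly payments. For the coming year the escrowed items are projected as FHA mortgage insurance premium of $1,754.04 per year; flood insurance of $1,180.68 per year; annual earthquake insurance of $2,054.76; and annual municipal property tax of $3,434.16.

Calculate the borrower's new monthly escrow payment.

FHA mortgage insurance premium: $1,754.04 per year
Flood insurance: $1,180.68 per year
Earthquake insurance: $2,054.76 per year
Municipal property tax: $3,434.16 per year
Combined annual = $1,754.04 + $1,180.68 + $2,054.76 + $3,434.16 = $8,423.64
Monthly = $8,423.64 ÷ 12 = $701.97
Shortage per month = $595.56 ÷ 12 = $49.63
New monthly escrow = $701.97 + $49.63 = $751.60

$751.60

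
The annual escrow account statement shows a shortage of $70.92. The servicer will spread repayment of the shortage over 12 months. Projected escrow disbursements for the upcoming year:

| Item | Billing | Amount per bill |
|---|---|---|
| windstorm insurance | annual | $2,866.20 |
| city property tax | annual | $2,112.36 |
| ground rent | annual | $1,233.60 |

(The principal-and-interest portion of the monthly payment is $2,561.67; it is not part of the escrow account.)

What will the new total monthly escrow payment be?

Windstorm insurance: $2,866.20 annually
City property tax: $2,112.36 annually
Ground rent: $1,233.60 annually
Annual escrow total = $2,866.20 + $2,112.36 + $1,233.60 = $6,212.16
Per month = $6,212.16 ÷ 12 = $517.68
Shortage spread = $70.92 / 12 = $5.91/mo
Adjusted monthly = $517.68 + $5.91 = $523.59

$523.59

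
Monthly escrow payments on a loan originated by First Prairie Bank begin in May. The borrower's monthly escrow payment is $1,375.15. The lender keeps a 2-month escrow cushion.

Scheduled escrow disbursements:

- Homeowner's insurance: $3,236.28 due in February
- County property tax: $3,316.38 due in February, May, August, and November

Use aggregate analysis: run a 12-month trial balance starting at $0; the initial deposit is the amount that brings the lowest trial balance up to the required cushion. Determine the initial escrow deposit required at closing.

Cushion = 2 × $1,375.15 = $2,750.30
Trial balance (start $0, +$1,375.15 each month, − disbursements):
  May: +$1,375.15 − $3,316.38 → -$1,941.23
  Jun: +$1,375.15 → -$566.08
  Jul: +$1,375.15 → $809.07
  Aug: +$1,375.15 − $3,316.38 → -$1,132.16
  Sep: +$1,375.15 → $242.99
  Oct: +$1,375.15 → $1,618.14
  Nov: +$1,375.15 − $3,316.38 → -$323.09
  Dec: +$1,375.15 → $1,052.06
  Jan: +$1,375.15 → $2,427.21
  Feb: +$1,375.15 − $6,552.66 → -$2,750.30
  Mar: +$1,375.15 → -$1,375.15
  Apr: +$1,375.15 → $0.00
Lowest trial balance = -$2,750.30 (Feb)
Initial deposit = cushion − low point = $2,750.30 − (-$2,750.30) = $5,500.60

$5,500.60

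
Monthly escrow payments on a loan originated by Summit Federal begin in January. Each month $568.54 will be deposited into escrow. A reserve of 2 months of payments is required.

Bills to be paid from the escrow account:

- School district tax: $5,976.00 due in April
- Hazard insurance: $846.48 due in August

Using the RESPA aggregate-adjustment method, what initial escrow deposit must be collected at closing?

$4,838.92

Cushion = 2 × $568.54 = $1,137.08
Trial balance (start $0, +$568.54 each month, − disbursements):
  Jan: +$568.54 → $568.54
  Feb: +$568.54 → $1,137.08
  Mar: +$568.54 → $1,705.62
  Apr: +$568.54 − $5,976.00 → -$3,701.84
  May: +$568.54 → -$3,133.30
  Jun: +$568.54 → -$2,564.76
  Jul: +$568.54 → -$1,996.22
  Aug: +$568.54 − $846.48 → -$2,274.16
  Sep: +$568.54 → -$1,705.62
  Oct: +$568.54 → -$1,137.08
  Nov: +$568.54 → -$568.54
  Dec: +$568.54 → $0.00
Lowest trial balance = -$3,701.84 (Apr)
Initial deposit = cushion − low point = $1,137.08 − (-$3,701.84) = $4,838.92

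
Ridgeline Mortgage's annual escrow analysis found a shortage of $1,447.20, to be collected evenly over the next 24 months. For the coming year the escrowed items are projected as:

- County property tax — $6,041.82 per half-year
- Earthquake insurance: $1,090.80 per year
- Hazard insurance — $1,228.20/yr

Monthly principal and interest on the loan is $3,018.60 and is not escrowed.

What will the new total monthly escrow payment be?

$1,260.52

County property tax = $6,041.82 × 2 = $12,083.64 per year
Earthquake insurance = $1,090.80 per year
Hazard insurance = $1,228.20 per year
Total per year = $14,402.64
Monthly = $14,402.64 ÷ 12 = $1,200.22
Shortage per month = $1,447.20 ÷ 24 = $60.30
New monthly escrow = $1,200.22 + $60.30 = $1,260.52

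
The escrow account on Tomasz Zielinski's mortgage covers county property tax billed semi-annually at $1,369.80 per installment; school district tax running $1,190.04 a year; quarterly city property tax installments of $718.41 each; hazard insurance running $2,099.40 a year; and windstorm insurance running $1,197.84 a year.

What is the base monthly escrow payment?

$841.71

County property tax: $1,369.80 × 2 = $2,739.60 annually
School district tax: $1,190.04 annually
City property tax: $718.41 × 4 = $2,873.64 annually
Hazard insurance: $2,099.40 annually
Windstorm insurance: $1,197.84 annually
Annual escrow total = $10,100.52
Monthly escrow = $10,100.52 ÷ 12 = $841.71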